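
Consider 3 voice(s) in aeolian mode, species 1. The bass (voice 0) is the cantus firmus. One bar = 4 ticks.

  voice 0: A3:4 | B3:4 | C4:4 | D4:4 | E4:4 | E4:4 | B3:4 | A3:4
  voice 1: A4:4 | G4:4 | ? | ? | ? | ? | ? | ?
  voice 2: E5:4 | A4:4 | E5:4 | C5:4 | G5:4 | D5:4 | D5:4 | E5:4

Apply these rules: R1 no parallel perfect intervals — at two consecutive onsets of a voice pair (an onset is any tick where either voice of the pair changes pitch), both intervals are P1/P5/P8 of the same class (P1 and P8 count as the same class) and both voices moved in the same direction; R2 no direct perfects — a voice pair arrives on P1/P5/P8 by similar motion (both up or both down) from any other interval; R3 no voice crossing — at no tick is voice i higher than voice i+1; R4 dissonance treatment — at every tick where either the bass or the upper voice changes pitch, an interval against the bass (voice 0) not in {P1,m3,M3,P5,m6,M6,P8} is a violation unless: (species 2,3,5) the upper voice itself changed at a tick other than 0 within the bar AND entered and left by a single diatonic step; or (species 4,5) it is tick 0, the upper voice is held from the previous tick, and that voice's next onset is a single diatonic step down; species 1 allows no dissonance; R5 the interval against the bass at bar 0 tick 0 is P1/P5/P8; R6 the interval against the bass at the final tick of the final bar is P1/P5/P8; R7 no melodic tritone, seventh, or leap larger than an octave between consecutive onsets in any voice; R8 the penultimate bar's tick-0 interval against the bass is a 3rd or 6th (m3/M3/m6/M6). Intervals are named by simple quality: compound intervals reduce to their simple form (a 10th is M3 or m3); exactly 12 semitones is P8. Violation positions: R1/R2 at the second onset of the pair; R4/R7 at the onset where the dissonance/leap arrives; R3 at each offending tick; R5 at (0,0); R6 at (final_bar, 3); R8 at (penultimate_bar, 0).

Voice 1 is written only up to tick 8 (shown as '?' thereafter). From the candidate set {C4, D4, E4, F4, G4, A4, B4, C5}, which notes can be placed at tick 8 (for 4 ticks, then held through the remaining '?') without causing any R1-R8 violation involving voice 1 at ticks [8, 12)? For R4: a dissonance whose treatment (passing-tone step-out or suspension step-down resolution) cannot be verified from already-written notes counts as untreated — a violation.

{C4, E4, G4}

C4: legal
D4: violates R4
E4: legal
F4: violates R4
G4: legal
A4: violates R2
B4: violates R4
C5: violates R2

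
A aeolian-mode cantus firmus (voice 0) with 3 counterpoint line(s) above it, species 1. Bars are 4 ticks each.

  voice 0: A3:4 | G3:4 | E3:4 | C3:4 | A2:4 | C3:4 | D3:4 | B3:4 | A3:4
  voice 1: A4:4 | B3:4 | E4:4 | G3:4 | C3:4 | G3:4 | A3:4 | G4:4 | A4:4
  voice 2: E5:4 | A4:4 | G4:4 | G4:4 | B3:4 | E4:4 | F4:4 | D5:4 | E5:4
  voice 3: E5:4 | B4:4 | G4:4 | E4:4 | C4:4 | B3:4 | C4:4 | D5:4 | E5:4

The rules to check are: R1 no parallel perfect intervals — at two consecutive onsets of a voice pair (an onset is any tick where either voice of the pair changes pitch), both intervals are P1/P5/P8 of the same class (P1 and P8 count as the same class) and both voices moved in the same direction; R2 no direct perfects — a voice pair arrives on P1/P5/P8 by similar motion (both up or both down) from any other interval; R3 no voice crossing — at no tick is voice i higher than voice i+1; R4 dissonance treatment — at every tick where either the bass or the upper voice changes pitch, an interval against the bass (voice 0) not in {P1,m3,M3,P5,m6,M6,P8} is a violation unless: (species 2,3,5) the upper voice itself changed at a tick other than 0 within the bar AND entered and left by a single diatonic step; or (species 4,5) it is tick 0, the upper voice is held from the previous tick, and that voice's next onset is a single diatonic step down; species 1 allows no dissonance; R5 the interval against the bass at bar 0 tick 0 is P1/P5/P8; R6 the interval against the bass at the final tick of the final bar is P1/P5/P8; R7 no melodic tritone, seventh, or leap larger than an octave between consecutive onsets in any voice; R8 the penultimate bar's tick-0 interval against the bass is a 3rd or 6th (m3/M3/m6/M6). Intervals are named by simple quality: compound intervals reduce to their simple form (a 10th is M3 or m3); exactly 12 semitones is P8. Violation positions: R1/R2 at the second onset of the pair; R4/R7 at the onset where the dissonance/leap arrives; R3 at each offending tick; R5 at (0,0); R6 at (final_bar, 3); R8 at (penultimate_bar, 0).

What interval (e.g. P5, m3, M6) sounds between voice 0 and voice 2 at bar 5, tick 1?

M3

voice 0=C3 voice 2=E4 -> M3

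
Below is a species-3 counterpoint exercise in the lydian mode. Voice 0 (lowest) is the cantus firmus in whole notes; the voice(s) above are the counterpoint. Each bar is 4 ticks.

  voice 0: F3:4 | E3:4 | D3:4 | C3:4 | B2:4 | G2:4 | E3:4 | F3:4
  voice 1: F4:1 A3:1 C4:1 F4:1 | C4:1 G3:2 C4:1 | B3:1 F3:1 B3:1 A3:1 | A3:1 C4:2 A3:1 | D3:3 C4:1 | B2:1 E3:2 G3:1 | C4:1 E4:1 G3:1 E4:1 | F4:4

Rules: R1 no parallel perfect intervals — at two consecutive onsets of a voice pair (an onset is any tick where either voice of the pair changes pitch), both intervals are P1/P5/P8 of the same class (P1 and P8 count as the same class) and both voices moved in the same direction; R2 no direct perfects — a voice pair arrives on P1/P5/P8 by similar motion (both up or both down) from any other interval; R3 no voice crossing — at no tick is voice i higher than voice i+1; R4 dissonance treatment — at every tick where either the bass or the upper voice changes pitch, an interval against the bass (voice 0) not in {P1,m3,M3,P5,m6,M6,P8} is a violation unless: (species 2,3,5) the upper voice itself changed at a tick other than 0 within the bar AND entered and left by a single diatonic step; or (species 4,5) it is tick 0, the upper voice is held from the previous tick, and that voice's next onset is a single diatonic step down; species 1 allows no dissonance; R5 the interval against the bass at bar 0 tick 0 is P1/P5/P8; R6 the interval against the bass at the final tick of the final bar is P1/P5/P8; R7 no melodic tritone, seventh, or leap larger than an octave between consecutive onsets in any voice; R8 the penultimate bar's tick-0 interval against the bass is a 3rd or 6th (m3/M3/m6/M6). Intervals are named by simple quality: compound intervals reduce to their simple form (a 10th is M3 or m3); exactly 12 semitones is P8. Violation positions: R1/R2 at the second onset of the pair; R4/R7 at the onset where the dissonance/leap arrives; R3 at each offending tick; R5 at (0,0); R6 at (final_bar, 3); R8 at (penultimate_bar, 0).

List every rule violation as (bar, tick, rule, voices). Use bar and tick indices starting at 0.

bar 0: v0=F3 v1=F4 downbeat P8
bar 1: v0=E3 v1=C4 downbeat m6
bar 2: v0=D3 v1=B3 downbeat M6
bar 3: v0=C3 v1=A3 downbeat M6
bar 4: v0=B2 v1=D3 downbeat m3
bar 5: v0=G2 v1=B2 downbeat M3
bar 6: v0=E3 v1=C4 downbeat m6
bar 7: v0=F3 v1=F4 downbeat P8
  -> R7 @ bar 2 tick 1 v(1,): B3->F3 leap 6st
  -> R7 @ bar 2 tick 2 v(1,): F3->B3 leap 6st
  -> R4 @ bar 4 tick 3 v(0, 1): B2/C4 m2 untreated
  -> R7 @ bar 4 tick 3 v(1,): D3->C4 leap 10st
  -> R7 @ bar 5 tick 0 v(1,): C4->B2 leap 13st
  -> R1 @ bar 7 tick 0 v(0, 1): E3/E4 P8 -> F3/F4 P8 similar

(2, 1, R7, (1,))
(2, 2, R7, (1,))
(4, 3, R4, (0, 1))
(4, 3, R7, (1,))
(5, 0, R7, (1,))
(7, 0, R1, (0, 1))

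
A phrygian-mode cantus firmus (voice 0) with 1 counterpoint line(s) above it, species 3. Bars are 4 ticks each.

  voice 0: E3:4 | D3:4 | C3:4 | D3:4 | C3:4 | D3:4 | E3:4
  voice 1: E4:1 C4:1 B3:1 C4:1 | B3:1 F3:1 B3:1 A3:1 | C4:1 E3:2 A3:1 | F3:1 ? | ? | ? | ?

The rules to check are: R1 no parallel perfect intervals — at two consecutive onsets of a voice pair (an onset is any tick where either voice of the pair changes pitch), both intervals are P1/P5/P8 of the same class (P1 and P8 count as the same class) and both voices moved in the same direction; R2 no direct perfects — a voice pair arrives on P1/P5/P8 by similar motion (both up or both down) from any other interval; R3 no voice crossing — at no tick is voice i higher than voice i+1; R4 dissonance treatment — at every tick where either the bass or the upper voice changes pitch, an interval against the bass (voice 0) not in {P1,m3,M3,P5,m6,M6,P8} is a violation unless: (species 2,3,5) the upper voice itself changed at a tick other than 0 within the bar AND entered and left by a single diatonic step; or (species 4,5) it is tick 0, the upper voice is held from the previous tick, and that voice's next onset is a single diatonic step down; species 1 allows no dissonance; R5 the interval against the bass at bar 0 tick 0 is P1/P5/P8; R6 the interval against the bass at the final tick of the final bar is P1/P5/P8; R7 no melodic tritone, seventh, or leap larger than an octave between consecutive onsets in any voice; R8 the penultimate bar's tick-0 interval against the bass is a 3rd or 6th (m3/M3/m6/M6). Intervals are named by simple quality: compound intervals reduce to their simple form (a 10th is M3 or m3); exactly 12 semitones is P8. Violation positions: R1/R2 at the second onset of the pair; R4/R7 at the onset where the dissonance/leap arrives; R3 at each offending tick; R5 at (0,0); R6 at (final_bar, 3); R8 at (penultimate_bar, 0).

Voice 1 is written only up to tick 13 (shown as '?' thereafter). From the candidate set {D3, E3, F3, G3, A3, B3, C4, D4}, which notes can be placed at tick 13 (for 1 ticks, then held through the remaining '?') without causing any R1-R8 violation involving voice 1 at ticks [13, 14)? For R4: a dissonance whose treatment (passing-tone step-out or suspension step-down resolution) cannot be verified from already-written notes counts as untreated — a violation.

{A3, D3, D4, F3}

D3: legal
E3: violates R4
F3: legal
G3: violates R4
A3: legal
B3: violates R7
C4: violates R4
D4: legal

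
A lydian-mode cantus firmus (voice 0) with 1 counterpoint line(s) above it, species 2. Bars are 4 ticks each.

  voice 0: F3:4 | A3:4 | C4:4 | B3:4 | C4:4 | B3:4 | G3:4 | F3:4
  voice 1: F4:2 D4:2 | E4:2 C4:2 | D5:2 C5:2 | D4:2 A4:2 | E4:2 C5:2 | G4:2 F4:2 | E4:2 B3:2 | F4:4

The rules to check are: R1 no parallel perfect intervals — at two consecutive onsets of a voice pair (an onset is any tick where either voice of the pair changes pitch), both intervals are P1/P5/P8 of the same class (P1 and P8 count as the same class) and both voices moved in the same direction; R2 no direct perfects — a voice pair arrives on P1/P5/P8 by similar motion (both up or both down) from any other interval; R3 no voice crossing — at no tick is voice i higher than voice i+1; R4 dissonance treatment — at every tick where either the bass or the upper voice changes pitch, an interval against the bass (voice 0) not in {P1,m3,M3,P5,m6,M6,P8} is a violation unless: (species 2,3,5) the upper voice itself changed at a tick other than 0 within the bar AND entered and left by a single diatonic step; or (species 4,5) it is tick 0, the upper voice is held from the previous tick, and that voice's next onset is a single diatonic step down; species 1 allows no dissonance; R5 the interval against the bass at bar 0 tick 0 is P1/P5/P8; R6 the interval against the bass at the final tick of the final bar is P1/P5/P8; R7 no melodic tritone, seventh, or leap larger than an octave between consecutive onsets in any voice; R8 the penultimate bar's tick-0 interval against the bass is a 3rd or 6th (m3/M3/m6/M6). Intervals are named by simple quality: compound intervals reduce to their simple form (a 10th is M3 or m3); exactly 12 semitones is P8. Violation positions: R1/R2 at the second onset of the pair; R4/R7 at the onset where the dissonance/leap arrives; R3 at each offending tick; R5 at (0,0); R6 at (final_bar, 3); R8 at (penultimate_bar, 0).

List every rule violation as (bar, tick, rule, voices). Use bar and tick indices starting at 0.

bar 0: v0=F3 v1=F4 downbeat P8
bar 1: v0=A3 v1=E4 downbeat P5
bar 2: v0=C4 v1=D5 downbeat M2
bar 3: v0=B3 v1=D4 downbeat m3
bar 4: v0=C4 v1=E4 downbeat M3
bar 5: v0=B3 v1=G4 downbeat m6
bar 6: v0=G3 v1=E4 downbeat M6
bar 7: v0=F3 v1=F4 downbeat P8
  -> R2 @ bar 1 tick 0 v(0, 1): F3/D4 M6 -> A3/E4 P5 similar
  -> R4 @ bar 2 tick 0 v(0, 1): C4/D5 M2 untreated
  -> R7 @ bar 2 tick 0 v(1,): C4->D5 leap 14st
  -> R7 @ bar 3 tick 0 v(1,): C5->D4 leap 10st
  -> R4 @ bar 3 tick 2 v(0, 1): B3/A4 m7 untreated
  -> R7 @ bar 7 tick 0 v(1,): B3->F4 leap 6st

(1, 0, R2, (0, 1))
(2, 0, R4, (0, 1))
(2, 0, R7, (1,))
(3, 0, R7, (1,))
(3, 2, R4, (0, 1))
(7, 0, R7, (1,))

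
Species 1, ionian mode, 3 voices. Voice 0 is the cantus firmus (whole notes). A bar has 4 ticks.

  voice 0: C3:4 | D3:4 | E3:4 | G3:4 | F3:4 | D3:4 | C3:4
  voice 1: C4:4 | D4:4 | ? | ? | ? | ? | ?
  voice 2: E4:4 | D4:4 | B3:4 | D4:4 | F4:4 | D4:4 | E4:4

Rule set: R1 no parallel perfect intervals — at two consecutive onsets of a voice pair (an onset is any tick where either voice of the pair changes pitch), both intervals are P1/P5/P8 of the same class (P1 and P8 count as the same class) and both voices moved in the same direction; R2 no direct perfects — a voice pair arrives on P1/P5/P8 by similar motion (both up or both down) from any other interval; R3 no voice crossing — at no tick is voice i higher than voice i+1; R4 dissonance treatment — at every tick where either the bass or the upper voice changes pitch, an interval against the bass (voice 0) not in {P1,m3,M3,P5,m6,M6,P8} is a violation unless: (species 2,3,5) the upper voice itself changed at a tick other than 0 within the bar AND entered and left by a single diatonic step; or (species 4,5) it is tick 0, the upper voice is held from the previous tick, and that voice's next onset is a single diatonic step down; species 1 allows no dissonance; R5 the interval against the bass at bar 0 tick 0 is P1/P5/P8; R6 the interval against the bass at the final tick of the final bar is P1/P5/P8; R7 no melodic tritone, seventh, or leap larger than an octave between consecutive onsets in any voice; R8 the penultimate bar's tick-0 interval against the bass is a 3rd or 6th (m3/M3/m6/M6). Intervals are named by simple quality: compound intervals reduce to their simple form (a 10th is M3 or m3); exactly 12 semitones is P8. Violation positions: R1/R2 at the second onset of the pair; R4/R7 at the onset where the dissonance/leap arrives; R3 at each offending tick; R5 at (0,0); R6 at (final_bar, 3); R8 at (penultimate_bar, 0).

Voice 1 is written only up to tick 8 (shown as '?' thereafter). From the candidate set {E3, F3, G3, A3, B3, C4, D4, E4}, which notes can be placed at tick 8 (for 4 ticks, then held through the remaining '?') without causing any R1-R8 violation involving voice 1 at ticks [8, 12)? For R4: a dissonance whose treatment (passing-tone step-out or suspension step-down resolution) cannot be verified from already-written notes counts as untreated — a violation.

{G3}

E3: violates R2,R7
F3: violates R4
G3: legal
A3: violates R4
B3: violates R1
C4: violates R3
D4: violates R3,R4
E4: violates R1,R3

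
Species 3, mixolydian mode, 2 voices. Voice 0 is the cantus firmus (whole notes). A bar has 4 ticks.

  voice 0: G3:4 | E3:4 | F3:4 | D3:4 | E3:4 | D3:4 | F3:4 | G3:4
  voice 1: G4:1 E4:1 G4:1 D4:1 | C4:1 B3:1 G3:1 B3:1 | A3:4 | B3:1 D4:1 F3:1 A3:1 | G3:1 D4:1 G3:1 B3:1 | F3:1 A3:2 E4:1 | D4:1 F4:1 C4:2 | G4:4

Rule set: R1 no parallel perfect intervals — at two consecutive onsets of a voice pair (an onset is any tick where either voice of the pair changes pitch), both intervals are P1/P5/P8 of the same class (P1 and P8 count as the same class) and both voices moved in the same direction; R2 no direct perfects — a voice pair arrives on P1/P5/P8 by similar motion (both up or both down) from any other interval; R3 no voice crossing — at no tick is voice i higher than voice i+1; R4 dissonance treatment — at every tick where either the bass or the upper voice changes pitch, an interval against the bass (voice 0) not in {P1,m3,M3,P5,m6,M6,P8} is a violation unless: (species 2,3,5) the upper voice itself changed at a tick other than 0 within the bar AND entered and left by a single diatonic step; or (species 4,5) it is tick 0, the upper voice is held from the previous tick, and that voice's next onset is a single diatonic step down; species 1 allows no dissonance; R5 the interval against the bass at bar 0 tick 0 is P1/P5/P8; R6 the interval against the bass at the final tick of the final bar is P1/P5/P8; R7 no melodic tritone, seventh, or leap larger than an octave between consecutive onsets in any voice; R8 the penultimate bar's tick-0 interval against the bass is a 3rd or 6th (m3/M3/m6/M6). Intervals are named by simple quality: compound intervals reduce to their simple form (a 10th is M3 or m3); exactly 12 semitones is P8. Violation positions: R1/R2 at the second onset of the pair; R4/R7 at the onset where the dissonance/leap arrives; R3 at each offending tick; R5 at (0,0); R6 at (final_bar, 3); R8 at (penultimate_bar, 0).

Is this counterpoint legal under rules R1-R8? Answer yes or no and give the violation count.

bar 0: v0=G3 v1=G4 (P8)
bar 1: v0=E3 v1=C4 (m6)
bar 2: v0=F3 v1=A3 (M3)
bar 3: v0=D3 v1=B3 (M6)
bar 4: v0=E3 v1=G3 (m3)
bar 5: v0=D3 v1=F3 (m3)
bar 6: v0=F3 v1=D4 (M6)
bar 7: v0=G3 v1=G4 (P8)
  R4 @ bar4.1: E3/D4 m7 untreated
  R7 @ bar5.0: B3->F3 leap 6st
  R4 @ bar5.3: D3/E4 M2 untreated
  R2 @ bar7.0: F3/C4 P5 -> G3/G4 P8 similar

No (4 violations)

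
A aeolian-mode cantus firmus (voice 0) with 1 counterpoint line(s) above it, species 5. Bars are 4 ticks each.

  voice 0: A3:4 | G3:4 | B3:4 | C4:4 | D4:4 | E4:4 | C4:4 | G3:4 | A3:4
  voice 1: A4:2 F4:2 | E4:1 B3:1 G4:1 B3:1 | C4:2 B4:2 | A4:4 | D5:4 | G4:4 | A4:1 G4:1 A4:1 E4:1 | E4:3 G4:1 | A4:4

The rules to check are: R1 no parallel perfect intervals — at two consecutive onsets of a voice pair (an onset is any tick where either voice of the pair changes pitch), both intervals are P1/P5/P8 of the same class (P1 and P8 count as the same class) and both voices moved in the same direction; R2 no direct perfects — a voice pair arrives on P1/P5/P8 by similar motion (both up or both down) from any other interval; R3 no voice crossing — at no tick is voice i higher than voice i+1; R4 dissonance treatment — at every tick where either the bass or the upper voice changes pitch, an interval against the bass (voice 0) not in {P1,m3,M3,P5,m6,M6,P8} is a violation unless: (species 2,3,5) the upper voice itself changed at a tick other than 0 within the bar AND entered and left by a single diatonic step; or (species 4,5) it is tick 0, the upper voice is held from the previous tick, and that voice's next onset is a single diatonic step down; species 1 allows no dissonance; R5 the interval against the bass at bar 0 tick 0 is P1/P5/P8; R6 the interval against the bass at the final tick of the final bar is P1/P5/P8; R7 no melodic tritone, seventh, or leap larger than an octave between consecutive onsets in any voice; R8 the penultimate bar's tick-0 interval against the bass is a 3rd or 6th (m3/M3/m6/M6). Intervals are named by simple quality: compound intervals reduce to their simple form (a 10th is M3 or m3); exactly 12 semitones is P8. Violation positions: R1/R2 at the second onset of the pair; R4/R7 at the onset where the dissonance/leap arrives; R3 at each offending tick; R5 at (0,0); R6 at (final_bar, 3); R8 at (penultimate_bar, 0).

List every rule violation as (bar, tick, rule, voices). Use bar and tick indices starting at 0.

bar 0: v0=A3 v1=A4 downbeat P8
bar 1: v0=G3 v1=E4 downbeat M6
bar 2: v0=B3 v1=C4 downbeat m2
bar 3: v0=C4 v1=A4 downbeat M6
bar 4: v0=D4 v1=D5 downbeat P8
bar 5: v0=E4 v1=G4 downbeat m3
bar 6: v0=C4 v1=A4 downbeat M6
bar 7: v0=G3 v1=E4 downbeat M6
bar 8: v0=A3 v1=A4 downbeat P8
  -> R4 @ bar 2 tick 0 v(0, 1): B3/C4 m2 untreated
  -> R7 @ bar 2 tick 2 v(1,): C4->B4 leap 11st
  -> R2 @ bar 4 tick 0 v(0, 1): C4/A4 M6 -> D4/D5 P8 similar
  -> R1 @ bar 8 tick 0 v(0, 1): G3/G4 P8 -> A3/A4 P8 similar

(2, 0, R4, (0, 1))
(2, 2, R7, (1,))
(4, 0, R2, (0, 1))
(8, 0, R1, (0, 1))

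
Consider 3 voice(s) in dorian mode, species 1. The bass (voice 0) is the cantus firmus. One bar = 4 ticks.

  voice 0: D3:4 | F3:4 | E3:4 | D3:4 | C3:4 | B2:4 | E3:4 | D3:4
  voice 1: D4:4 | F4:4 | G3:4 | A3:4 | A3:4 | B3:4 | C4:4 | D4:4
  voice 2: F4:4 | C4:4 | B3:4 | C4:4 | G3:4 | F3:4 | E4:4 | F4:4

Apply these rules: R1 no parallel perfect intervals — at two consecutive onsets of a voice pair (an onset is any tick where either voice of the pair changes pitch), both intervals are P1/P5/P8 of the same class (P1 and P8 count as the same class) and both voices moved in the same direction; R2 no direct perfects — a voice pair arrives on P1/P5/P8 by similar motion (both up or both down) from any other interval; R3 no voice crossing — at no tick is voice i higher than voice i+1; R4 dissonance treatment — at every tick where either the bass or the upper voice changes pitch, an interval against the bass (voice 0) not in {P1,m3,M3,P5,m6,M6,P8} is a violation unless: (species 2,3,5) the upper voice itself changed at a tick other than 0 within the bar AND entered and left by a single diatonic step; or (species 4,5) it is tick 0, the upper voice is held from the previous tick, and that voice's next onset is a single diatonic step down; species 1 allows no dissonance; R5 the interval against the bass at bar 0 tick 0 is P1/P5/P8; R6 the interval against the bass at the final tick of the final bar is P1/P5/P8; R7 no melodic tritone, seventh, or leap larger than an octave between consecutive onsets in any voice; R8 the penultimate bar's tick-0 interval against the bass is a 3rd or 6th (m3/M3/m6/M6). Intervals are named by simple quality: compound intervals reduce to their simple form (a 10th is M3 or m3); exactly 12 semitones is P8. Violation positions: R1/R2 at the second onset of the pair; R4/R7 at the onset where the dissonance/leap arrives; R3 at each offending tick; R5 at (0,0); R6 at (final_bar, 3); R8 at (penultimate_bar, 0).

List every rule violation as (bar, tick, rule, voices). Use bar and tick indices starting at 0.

bar 0: v0=D3 v1=D4 v2=F4 downbeat m3
bar 1: v0=F3 v1=F4 v2=C4 downbeat P5
bar 2: v0=E3 v1=G3 v2=B3 downbeat P5
bar 3: v0=D3 v1=A3 v2=C4 downbeat m7
bar 4: v0=C3 v1=A3 v2=G3 downbeat P5
bar 5: v0=B2 v1=B3 v2=F3 downbeat TT
bar 6: v0=E3 v1=C4 v2=E4 downbeat P8
bar 7: v0=D3 v1=D4 v2=F4 downbeat m3
  -> R5 @ bar 0 tick 0 v(0, 2): opens on m3
  -> R1 @ bar 1 tick 0 v(0, 1): D3/D4 P8 -> F3/F4 P8 similar
  -> R3 @ bar 1 tick 0 v(1, 2): F4 above C4
  -> R3 @ bar 1 tick 1 v(1, 2): F4 above C4
  -> R3 @ bar 1 tick 2 v(1, 2): F4 above C4
  -> R3 @ bar 1 tick 3 v(1, 2): F4 above C4
  -> R1 @ bar 2 tick 0 v(0, 2): F3/C4 P5 -> E3/B3 P5 similar
  -> R7 @ bar 2 tick 0 v(1,): F4->G3 leap 10st
  -> R4 @ bar 3 tick 0 v(0, 2): D3/C4 m7 untreated
  -> R2 @ bar 4 tick 0 v(0, 2): D3/C4 m7 -> C3/G3 P5 similar
  -> R3 @ bar 4 tick 0 v(1, 2): A3 above G3
  -> R3 @ bar 4 tick 1 v(1, 2): A3 above G3
  -> R3 @ bar 4 tick 2 v(1, 2): A3 above G3
  -> R3 @ bar 4 tick 3 v(1, 2): A3 above G3
  -> R3 @ bar 5 tick 0 v(1, 2): B3 above F3
  -> R4 @ bar 5 tick 0 v(0, 2): B2/F3 TT untreated
  -> R3 @ bar 5 tick 1 v(1, 2): B3 above F3
  -> R3 @ bar 5 tick 2 v(1, 2): B3 above F3
  -> R3 @ bar 5 tick 3 v(1, 2): B3 above F3
  -> R2 @ bar 6 tick 0 v(0, 2): B2/F3 TT -> E3/E4 P8 similar
  -> R7 @ bar 6 tick 0 v(2,): F3->E4 leap 11st
  -> R8 @ bar 6 tick 0 v(0, 2): penult P8 not 3rd/6th
  -> R6 @ bar 7 tick 3 v(0, 2): closes on m3

(0, 0, R5, (0, 2))
(1, 0, R1, (0, 1))
(1, 0, R3, (1, 2))
(1, 1, R3, (1, 2))
(1, 2, R3, (1, 2))
(1, 3, R3, (1, 2))
(2, 0, R1, (0, 2))
(2, 0, R7, (1,))
(3, 0, R4, (0, 2))
(4, 0, R2, (0, 2))
(4, 0, R3, (1, 2))
(4, 1, R3, (1, 2))
(4, 2, R3, (1, 2))
(4, 3, R3, (1, 2))
(5, 0, R3, (1, 2))
(5, 0, R4, (0, 2))
(5, 1, R3, (1, 2))
(5, 2, R3, (1, 2))
(5, 3, R3, (1, 2))
(6, 0, R2, (0, 2))
(6, 0, R7, (2,))
(6, 0, R8, (0, 2))
(7, 3, R6, (0, 2))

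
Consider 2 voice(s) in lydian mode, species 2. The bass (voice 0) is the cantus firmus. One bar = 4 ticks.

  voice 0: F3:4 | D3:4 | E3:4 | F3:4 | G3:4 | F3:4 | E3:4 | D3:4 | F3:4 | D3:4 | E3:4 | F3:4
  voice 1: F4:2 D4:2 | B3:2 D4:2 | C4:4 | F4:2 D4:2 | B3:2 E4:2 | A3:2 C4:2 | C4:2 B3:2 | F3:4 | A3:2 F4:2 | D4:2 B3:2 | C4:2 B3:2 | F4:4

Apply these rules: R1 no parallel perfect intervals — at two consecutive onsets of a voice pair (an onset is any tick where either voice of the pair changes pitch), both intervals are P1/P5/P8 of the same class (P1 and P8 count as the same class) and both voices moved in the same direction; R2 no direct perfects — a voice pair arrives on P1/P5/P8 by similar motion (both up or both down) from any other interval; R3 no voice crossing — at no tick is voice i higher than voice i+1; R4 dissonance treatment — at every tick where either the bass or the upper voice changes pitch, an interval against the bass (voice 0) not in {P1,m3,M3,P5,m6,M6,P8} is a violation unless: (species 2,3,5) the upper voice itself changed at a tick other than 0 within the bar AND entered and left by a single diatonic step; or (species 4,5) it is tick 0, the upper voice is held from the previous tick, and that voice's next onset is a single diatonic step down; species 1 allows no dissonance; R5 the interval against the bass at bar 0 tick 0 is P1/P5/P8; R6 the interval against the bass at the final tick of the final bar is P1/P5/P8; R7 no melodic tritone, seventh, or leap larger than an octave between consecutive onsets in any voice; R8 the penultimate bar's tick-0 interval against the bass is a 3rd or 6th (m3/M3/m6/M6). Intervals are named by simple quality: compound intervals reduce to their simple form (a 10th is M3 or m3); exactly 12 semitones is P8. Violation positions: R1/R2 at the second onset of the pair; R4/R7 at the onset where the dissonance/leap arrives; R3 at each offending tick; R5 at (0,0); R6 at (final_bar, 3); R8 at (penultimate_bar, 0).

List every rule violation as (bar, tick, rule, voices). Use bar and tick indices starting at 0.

(3, 0, R2, (0, 1))
(7, 0, R7, (1,))
(9, 0, R1, (0, 1))
(11, 0, R2, (0, 1))
(11, 0, R7, (1,))

bar 0: v0=F3 v1=F4 downbeat P8
bar 1: v0=D3 v1=B3 downbeat M6
bar 2: v0=E3 v1=C4 downbeat m6
bar 3: v0=F3 v1=F4 downbeat P8
bar 4: v0=G3 v1=B3 downbeat M3
bar 5: v0=F3 v1=A3 downbeat M3
bar 6: v0=E3 v1=C4 downbeat m6
bar 7: v0=D3 v1=F3 downbeat m3
bar 8: v0=F3 v1=A3 downbeat M3
bar 9: v0=D3 v1=D4 downbeat P8
bar 10: v0=E3 v1=C4 downbeat m6
bar 11: v0=F3 v1=F4 downbeat P8
  -> R2 @ bar 3 tick 0 v(0, 1): E3/C4 m6 -> F3/F4 P8 similar
  -> R7 @ bar 7 tick 0 v(1,): B3->F3 leap 6st
  -> R1 @ bar 9 tick 0 v(0, 1): F3/F4 P8 -> D3/D4 P8 similar
  -> R2 @ bar 11 tick 0 v(0, 1): E3/B3 P5 -> F3/F4 P8 similar
  -> R7 @ bar 11 tick 0 v(1,): B3->F4 leap 6st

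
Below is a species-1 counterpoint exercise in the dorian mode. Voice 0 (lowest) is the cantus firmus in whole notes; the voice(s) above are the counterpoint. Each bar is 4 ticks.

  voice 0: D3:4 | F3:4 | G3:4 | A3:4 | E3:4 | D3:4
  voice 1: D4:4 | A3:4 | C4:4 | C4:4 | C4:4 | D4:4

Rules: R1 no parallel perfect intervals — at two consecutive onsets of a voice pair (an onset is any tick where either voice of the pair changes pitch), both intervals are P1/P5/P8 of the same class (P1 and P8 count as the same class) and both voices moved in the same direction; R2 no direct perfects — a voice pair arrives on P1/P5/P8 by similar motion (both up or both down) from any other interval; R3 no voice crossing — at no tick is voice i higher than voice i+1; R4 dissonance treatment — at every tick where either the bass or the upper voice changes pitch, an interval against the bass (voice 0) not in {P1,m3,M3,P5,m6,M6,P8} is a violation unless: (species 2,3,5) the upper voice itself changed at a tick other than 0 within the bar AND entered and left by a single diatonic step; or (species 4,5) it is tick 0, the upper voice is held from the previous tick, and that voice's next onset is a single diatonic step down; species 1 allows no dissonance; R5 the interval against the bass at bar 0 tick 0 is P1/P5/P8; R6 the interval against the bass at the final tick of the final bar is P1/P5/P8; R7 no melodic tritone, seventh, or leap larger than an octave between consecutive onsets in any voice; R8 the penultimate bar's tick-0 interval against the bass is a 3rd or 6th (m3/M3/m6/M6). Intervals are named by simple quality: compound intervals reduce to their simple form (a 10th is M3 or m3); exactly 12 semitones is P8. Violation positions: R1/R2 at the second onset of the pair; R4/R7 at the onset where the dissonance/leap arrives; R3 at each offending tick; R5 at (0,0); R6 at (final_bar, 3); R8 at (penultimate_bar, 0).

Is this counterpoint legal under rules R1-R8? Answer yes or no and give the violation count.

No (1 violations)

bar 0: v0=D3 v1=D4 (P8)
bar 1: v0=F3 v1=A3 (M3)
bar 2: v0=G3 v1=C4 (P4)
bar 3: v0=A3 v1=C4 (m3)
bar 4: v0=E3 v1=C4 (m6)
bar 5: v0=D3 v1=D4 (P8)
  R4 @ bar2.0: G3/C4 P4 untreated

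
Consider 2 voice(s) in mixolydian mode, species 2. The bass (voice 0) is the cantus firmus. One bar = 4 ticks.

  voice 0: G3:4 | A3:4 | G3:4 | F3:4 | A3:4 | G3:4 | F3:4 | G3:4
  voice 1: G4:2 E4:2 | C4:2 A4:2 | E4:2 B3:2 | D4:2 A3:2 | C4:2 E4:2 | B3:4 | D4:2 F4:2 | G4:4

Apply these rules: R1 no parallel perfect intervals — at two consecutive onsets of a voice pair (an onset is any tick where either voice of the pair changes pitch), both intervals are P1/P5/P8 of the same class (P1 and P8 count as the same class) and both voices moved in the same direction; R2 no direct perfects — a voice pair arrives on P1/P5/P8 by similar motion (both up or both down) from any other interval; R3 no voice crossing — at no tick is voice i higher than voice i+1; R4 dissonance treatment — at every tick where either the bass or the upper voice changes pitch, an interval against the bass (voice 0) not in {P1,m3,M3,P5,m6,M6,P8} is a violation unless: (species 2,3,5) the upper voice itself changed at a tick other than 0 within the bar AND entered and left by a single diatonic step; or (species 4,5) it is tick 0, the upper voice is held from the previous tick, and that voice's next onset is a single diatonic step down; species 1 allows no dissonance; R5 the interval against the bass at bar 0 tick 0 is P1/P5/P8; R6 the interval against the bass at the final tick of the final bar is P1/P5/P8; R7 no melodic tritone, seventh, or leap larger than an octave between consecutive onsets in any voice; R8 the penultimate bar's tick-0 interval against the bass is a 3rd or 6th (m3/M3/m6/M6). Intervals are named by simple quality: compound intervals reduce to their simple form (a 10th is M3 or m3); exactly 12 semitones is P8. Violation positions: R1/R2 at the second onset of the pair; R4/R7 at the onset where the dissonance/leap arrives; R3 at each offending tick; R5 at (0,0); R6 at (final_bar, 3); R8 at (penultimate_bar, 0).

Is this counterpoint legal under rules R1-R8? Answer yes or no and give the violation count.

No (1 violations)

bar 0: v0=G3 v1=G4 (P8)
bar 1: v0=A3 v1=C4 (m3)
bar 2: v0=G3 v1=E4 (M6)
bar 3: v0=F3 v1=D4 (M6)
bar 4: v0=A3 v1=C4 (m3)
bar 5: v0=G3 v1=B3 (M3)
bar 6: v0=F3 v1=D4 (M6)
bar 7: v0=G3 v1=G4 (P8)
  R1 @ bar7.0: F3/F4 P8 -> G3/G4 P8 similar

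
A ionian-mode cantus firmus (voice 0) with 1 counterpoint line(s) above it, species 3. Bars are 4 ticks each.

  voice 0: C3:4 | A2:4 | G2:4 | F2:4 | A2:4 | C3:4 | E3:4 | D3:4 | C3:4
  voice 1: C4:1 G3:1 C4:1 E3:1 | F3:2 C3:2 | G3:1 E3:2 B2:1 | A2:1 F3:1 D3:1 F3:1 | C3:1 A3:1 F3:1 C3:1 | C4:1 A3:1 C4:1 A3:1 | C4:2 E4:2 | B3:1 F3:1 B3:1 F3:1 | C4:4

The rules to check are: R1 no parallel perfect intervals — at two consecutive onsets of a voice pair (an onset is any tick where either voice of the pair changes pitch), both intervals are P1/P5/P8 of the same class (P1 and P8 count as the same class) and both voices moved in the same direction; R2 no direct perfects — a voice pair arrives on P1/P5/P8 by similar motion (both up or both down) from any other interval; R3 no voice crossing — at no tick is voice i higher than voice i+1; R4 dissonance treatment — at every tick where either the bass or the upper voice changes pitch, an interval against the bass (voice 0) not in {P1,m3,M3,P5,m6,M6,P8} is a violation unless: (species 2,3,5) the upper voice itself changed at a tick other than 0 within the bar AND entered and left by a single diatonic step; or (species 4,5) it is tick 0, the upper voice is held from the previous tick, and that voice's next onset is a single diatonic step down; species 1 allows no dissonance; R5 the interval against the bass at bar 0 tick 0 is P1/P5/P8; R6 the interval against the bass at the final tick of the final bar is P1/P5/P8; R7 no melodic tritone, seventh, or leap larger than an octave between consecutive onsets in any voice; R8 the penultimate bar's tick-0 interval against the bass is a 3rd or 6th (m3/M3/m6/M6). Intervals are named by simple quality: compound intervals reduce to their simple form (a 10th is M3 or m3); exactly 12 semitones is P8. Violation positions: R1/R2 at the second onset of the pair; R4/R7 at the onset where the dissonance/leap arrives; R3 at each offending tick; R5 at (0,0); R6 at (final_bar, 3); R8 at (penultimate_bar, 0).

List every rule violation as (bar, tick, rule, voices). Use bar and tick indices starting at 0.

(5, 0, R2, (0, 1))
(7, 1, R7, (1,))
(7, 2, R7, (1,))
(7, 3, R7, (1,))

bar 0: v0=C3 v1=C4 downbeat P8
bar 1: v0=A2 v1=F3 downbeat m6
bar 2: v0=G2 v1=G3 downbeat P8
bar 3: v0=F2 v1=A2 downbeat M3
bar 4: v0=A2 v1=C3 downbeat m3
bar 5: v0=C3 v1=C4 downbeat P8
bar 6: v0=E3 v1=C4 downbeat m6
bar 7: v0=D3 v1=B3 downbeat M6
bar 8: v0=C3 v1=C4 downbeat P8
  -> R2 @ bar 5 tick 0 v(0, 1): A2/C3 m3 -> C3/C4 P8 similar
  -> R7 @ bar 7 tick 1 v(1,): B3->F3 leap 6st
  -> R7 @ bar 7 tick 2 v(1,): F3->B3 leap 6st
  -> R7 @ bar 7 tick 3 v(1,): B3->F3 leap 6st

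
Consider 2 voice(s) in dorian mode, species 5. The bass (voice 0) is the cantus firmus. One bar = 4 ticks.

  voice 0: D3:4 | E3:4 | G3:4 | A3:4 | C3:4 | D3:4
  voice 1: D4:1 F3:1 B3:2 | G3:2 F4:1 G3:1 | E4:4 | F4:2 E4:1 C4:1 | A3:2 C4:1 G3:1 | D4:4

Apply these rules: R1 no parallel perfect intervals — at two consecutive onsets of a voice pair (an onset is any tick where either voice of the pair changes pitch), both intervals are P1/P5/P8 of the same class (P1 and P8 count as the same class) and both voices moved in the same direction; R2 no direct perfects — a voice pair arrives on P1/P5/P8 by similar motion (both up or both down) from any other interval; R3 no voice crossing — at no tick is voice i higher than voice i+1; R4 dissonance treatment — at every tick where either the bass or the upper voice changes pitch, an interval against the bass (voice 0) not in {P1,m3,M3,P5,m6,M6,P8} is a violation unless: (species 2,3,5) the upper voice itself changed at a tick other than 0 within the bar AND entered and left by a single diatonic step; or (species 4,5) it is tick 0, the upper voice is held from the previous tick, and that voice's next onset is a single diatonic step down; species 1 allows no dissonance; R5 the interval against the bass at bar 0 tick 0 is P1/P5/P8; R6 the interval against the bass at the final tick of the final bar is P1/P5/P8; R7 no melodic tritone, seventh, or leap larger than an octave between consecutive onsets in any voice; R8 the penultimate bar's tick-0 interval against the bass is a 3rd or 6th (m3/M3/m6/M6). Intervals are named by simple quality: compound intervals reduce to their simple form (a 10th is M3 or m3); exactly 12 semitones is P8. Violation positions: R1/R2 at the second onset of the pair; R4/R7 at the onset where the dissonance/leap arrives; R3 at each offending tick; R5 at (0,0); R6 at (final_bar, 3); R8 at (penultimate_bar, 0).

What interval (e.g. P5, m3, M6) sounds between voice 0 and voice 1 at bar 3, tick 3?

voice 0=A3 voice 1=C4 -> m3

m3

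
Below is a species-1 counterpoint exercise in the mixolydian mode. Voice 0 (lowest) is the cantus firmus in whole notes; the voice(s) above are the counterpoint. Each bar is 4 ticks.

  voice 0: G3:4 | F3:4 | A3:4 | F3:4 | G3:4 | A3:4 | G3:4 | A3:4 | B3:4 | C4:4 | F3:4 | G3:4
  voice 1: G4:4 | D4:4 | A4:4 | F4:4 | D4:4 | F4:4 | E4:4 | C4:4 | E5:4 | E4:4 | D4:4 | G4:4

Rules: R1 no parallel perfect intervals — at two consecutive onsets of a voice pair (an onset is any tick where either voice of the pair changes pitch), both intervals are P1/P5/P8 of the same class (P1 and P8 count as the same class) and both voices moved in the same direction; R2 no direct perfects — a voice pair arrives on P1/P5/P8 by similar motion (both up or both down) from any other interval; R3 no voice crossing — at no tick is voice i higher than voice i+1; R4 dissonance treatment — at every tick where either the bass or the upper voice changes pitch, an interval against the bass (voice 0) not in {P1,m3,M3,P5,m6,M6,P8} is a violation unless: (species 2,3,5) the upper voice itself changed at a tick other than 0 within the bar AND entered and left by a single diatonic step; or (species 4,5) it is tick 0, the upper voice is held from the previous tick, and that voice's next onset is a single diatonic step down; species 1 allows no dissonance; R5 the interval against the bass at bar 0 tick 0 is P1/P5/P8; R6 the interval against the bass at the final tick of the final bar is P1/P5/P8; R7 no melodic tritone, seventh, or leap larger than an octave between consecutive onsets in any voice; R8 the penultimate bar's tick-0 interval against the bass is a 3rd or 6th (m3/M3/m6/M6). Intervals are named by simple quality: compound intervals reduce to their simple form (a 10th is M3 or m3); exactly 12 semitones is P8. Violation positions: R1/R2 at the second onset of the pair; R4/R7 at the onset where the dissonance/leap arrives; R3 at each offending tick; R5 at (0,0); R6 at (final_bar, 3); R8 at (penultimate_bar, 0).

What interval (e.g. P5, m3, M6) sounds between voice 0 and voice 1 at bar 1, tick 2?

voice 0=F3 voice 1=D4 -> M6

M6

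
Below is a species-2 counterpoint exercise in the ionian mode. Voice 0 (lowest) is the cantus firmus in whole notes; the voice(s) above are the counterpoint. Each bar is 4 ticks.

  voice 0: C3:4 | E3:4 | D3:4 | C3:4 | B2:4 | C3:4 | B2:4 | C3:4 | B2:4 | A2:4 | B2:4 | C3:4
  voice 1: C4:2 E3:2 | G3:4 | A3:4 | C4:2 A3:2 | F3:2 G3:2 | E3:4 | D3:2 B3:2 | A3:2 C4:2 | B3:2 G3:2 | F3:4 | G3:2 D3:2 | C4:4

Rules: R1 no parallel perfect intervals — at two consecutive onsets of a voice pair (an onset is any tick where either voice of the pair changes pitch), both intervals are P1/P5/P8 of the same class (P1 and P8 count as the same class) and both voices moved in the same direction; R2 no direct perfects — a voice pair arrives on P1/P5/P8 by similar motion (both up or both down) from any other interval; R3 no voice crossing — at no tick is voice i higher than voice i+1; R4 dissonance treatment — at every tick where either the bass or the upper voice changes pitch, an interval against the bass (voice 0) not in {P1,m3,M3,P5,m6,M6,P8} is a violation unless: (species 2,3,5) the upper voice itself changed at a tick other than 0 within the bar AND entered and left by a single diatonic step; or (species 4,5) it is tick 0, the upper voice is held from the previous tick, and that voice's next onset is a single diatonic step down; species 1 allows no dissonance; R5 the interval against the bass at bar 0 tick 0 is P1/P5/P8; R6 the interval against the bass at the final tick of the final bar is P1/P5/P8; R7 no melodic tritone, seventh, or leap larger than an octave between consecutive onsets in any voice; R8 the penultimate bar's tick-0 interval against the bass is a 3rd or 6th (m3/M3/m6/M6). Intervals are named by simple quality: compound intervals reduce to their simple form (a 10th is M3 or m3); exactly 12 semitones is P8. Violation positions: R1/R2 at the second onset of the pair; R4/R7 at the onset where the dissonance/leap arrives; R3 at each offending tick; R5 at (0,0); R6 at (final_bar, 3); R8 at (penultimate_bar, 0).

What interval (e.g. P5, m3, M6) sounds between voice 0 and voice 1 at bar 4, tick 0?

TT

voice 0=B2 voice 1=F3 -> TT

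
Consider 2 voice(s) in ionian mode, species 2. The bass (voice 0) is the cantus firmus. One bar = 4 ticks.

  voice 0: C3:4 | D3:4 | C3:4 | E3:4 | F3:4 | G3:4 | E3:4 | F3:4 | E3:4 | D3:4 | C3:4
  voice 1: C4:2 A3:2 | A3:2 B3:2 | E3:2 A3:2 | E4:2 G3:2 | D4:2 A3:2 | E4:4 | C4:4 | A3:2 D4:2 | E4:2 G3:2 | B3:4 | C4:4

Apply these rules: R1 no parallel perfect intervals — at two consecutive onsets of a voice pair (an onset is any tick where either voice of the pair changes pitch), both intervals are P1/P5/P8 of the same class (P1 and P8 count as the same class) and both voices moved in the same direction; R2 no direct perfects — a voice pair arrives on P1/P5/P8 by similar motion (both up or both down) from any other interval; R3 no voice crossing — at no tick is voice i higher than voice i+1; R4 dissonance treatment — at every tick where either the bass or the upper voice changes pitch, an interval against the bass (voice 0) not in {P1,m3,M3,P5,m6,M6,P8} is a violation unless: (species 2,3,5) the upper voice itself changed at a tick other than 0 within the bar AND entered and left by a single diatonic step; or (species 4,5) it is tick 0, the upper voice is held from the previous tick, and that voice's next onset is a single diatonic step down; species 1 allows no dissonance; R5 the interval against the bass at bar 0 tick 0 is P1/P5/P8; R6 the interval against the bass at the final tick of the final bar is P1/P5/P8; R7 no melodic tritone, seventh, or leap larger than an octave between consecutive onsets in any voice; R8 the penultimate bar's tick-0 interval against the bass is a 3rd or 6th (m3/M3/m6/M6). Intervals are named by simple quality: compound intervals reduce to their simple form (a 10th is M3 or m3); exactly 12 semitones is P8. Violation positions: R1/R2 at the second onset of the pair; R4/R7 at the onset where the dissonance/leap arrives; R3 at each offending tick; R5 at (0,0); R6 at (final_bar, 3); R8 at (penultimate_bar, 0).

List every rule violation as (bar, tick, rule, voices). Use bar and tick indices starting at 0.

bar 0: v0=C3 v1=C4 downbeat P8
bar 1: v0=D3 v1=A3 downbeat P5
bar 2: v0=C3 v1=E3 downbeat M3
bar 3: v0=E3 v1=E4 downbeat P8
bar 4: v0=F3 v1=D4 downbeat M6
bar 5: v0=G3 v1=E4 downbeat M6
bar 6: v0=E3 v1=C4 downbeat m6
bar 7: v0=F3 v1=A3 downbeat M3
bar 8: v0=E3 v1=E4 downbeat P8
bar 9: v0=D3 v1=B3 downbeat M6
bar 10: v0=C3 v1=C4 downbeat P8
  -> R2 @ bar 3 tick 0 v(0, 1): C3/A3 M6 -> E3/E4 P8 similar

(3, 0, R2, (0, 1))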